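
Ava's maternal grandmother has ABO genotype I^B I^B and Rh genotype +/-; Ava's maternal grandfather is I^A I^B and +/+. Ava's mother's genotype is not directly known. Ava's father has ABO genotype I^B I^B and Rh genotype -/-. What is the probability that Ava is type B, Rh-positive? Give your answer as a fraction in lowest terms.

9/16

Ava's mother's ABO genotype from I^B I^B × I^A I^B: 1/2 I^A I^B, 1/2 I^B I^B.
Crossing each possibility with the father I^B I^B and summing P(type B): 1/2·1/2 + 1/2·1 = 3/4.
Similarly for Rh via the mother's Rh distribution: P(Rh+) = 3/4.
Independent loci: 3/4 × 3/4 = 9/16.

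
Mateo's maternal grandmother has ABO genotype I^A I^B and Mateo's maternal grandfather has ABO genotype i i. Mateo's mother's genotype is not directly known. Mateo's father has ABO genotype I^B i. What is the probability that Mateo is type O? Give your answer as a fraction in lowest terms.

Mateo's mother's ABO genotype from I^A I^B × i i: 1/2 I^A i, 1/2 I^B i.
Crossing each possibility with the father I^B i and summing P(type O): 1/2·1/4 + 1/2·1/4 = 1/4.

1/4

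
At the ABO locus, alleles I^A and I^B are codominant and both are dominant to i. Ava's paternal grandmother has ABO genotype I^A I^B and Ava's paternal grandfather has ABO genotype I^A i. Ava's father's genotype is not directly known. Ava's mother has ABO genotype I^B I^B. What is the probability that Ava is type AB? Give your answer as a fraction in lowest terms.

1/2

Ava's father's ABO genotype from I^A I^B × I^A i: 1/4 I^A I^A, 1/4 I^A I^B, 1/4 I^A i, 1/4 I^B i.
Crossing each possibility with the mother I^B I^B and summing P(type AB): 1/4·1 + 1/4·1/2 + 1/4·1/2 + 1/4·0 = 1/2.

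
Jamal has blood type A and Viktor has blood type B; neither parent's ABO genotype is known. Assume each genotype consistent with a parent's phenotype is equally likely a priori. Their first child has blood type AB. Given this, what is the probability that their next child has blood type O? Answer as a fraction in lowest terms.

1/36

Possible genotypes: Jamal ∈ {AA, AO}; Viktor ∈ {BB, BO}.
Weight each parental genotype pair by prior × P(type-AB child):
  AA × BB: posterior weight 4/9; P(next child type O) = 0.
  AA × BO: posterior weight 2/9; P(next child type O) = 0.
  AO × BB: posterior weight 2/9; P(next child type O) = 0.
  AO × BO: posterior weight 1/9; P(next child type O) = 1/4.
Weighted sum = 1/36.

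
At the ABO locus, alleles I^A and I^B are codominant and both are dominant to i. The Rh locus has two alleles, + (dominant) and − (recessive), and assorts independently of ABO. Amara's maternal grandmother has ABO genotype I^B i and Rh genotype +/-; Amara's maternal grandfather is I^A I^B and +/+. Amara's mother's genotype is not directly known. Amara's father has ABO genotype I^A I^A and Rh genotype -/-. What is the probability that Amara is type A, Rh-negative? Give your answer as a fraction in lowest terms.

1/8

Amara's mother's ABO genotype from I^B i × I^A I^B: 1/4 I^A I^B, 1/4 I^A i, 1/4 I^B I^B, 1/4 I^B i.
Crossing each possibility with the father I^A I^A and summing P(type A): 1/4·1/2 + 1/4·1 + 1/4·0 + 1/4·1/2 = 1/2.
Similarly for Rh via the mother's Rh distribution: P(Rh-) = 1/4.
Independent loci: 1/2 × 1/4 = 1/8.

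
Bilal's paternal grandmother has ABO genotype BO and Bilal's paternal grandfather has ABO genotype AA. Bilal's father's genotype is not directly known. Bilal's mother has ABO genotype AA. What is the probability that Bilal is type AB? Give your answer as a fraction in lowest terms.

1/4

Bilal's father's ABO genotype from BO × AA: 1/2 AB, 1/2 AO.
Crossing each possibility with the mother AA and summing P(type AB): 1/2·1/2 + 1/2·0 = 1/4.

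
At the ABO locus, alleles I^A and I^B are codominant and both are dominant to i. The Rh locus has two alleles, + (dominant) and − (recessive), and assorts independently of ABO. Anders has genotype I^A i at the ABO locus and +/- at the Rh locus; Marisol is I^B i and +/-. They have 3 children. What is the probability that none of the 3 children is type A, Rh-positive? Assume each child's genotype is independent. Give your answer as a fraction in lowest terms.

2197/4096

ABO cross I^A i × I^B i → 1/4 O, 1/4 A, 1/4 B, 1/4 AB.
Rh cross +/- × +/- → 3/4 Rh+, 1/4 Rh-; so P(type A, Rh-positive) = 1/4 × 3/4 = 3/16 per child.
P(not type A, Rh-positive) = 13/16 for one child; (13/16)^3 = 2197/4096.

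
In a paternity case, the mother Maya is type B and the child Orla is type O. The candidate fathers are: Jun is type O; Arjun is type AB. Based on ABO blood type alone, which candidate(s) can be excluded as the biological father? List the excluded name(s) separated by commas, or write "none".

A candidate is excluded only if no genotype consistent with his phenotype could produce a type O child with a type B mother.
Arjun (type AB): no genotype consistent with that phenotype can produce a type-O child with a type-B mother.

Arjun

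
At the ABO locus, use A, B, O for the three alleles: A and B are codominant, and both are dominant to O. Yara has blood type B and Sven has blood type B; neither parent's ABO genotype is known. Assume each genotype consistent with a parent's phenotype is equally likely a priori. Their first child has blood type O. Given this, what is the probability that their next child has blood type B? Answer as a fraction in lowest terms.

Possible genotypes: Yara ∈ {BB, BO}; Sven ∈ {BB, BO}.
Weight each parental genotype pair by prior × P(type-O child):
  BO × BO: posterior weight 1; P(next child type B) = 3/4.
Weighted sum = 3/4.

3/4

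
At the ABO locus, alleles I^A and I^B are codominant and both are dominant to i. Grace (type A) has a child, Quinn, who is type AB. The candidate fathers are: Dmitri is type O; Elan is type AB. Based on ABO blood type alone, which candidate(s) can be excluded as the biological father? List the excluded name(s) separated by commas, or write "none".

Dmitri

A candidate is excluded only if no genotype consistent with his phenotype could produce a type AB child with a type A mother.
Dmitri (type O): no genotype consistent with that phenotype can produce a type-AB child with a type-A mother.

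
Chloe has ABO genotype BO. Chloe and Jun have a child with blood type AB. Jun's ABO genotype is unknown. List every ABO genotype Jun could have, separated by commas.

For each candidate genotype of Jun, check whether crossing it with BO can produce every observed child phenotype.
  AA → possible child types {A, AB} ✓
  AB → possible child types {A, B, AB} ✓
  AO → possible child types {O, A, B, AB} ✓
  BB → possible child types {B} ✗
  BO → possible child types {O, B} ✗
  OO → possible child types {O, B} ✗

AA, AB, AO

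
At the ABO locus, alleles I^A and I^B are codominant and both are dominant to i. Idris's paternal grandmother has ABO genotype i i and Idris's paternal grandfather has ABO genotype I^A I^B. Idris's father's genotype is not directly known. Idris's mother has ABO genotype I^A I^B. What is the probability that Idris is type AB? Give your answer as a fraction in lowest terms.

1/4

Idris's father's ABO genotype from i i × I^A I^B: 1/2 I^A i, 1/2 I^B i.
Crossing each possibility with the mother I^A I^B and summing P(type AB): 1/2·1/4 + 1/2·1/4 = 1/4.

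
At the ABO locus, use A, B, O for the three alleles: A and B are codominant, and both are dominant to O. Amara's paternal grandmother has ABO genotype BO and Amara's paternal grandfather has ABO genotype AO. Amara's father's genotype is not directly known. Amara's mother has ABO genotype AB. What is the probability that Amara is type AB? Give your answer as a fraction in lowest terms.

Amara's father's ABO genotype from BO × AO: 1/4 AB, 1/4 AO, 1/4 BO, 1/4 OO.
Crossing each possibility with the mother AB and summing P(type AB): 1/4·1/2 + 1/4·1/4 + 1/4·1/4 + 1/4·0 = 1/4.

1/4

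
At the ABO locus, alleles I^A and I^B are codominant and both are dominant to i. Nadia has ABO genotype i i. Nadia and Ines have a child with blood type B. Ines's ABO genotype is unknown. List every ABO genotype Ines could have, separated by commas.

I^A I^B, I^B I^B, I^B i

For each candidate genotype of Ines, check whether crossing it with i i can produce every observed child phenotype.
  I^A I^A → possible child types {A} ✗
  I^A I^B → possible child types {A, B} ✓
  I^A i → possible child types {O, A} ✗
  I^B I^B → possible child types {B} ✓
  I^B i → possible child types {O, B} ✓
  i i → possible child types {O} ✗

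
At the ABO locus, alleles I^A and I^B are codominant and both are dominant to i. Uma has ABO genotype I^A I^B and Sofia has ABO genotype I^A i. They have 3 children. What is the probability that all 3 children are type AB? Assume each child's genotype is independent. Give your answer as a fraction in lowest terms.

1/64

ABO cross I^A I^B × I^A i → 1/2 A, 1/4 B, 1/4 AB.
So P(type AB) = 1/4 per child.
All 3 independent: (1/4)^3 = 1/64.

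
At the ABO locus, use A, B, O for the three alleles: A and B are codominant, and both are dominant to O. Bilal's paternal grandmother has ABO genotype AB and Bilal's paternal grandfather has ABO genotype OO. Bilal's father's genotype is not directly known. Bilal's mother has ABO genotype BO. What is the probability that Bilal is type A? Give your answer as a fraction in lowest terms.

1/8

Bilal's father's ABO genotype from AB × OO: 1/2 AO, 1/2 BO.
Crossing each possibility with the mother BO and summing P(type A): 1/2·1/4 + 1/2·0 = 1/8.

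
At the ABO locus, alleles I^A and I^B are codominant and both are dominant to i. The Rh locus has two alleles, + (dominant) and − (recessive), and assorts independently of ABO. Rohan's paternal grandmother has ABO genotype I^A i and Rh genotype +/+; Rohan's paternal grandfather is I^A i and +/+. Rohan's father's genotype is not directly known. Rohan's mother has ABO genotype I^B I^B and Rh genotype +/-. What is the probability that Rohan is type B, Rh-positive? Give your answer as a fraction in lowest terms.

Rohan's father's ABO genotype from I^A i × I^A i: 1/4 I^A I^A, 1/2 I^A i, 1/4 i i.
Crossing each possibility with the mother I^B I^B and summing P(type B): 1/4·0 + 1/2·1/2 + 1/4·1 = 1/2.
Similarly for Rh via the father's Rh distribution: P(Rh+) = 1.
Independent loci: 1/2 × 1 = 1/2.

1/2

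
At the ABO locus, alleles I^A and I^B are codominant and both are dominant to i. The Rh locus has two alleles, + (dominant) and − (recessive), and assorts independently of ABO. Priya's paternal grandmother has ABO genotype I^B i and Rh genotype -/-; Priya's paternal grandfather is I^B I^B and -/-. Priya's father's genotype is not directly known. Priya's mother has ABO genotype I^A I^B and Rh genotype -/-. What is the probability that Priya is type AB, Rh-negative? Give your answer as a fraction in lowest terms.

Priya's father's ABO genotype from I^B i × I^B I^B: 1/2 I^B I^B, 1/2 I^B i.
Crossing each possibility with the mother I^A I^B and summing P(type AB): 1/2·1/2 + 1/2·1/4 = 3/8.
Similarly for Rh via the father's Rh distribution: P(Rh-) = 1.
Independent loci: 3/8 × 1 = 3/8.

3/8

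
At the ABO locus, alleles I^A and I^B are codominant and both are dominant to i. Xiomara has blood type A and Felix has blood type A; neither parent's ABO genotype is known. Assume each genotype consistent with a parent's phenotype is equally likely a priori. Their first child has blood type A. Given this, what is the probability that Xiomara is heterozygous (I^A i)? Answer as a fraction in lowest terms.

Possible genotypes: Xiomara ∈ {I^A I^A, I^A i}; Felix ∈ {I^A I^A, I^A i}.
Weight each parental genotype pair by prior × P(type-A child):
  I^A I^A × I^A I^A: posterior weight 4/15.
  I^A I^A × I^A i: posterior weight 4/15.
  I^A i × I^A I^A: posterior weight 4/15.
  I^A i × I^A i: posterior weight 1/5.
Sum the posterior weight over pairs where Xiomara is I^A i: 7/15.

7/15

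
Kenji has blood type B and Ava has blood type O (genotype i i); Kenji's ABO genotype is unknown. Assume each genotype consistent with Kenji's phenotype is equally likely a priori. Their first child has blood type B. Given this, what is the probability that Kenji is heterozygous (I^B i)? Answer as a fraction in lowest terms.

Possible genotypes: Kenji ∈ {I^B I^B, I^B i}; Ava ∈ {i i}.
Weight each parental genotype pair by prior × P(type-B child):
  I^B I^B × i i: posterior weight 2/3.
  I^B i × i i: posterior weight 1/3.
Sum the posterior weight over pairs where Kenji is I^B i: 1/3.

1/3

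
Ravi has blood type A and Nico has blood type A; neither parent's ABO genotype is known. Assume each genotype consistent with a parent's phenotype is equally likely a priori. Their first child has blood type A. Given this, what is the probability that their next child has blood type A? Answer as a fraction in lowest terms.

19/20

Possible genotypes: Ravi ∈ {I^A I^A, I^A i}; Nico ∈ {I^A I^A, I^A i}.
Weight each parental genotype pair by prior × P(type-A child):
  I^A I^A × I^A I^A: posterior weight 4/15; P(next child type A) = 1.
  I^A I^A × I^A i: posterior weight 4/15; P(next child type A) = 1.
  I^A i × I^A I^A: posterior weight 4/15; P(next child type A) = 1.
  I^A i × I^A i: posterior weight 1/5; P(next child type A) = 3/4.
Weighted sum = 19/20.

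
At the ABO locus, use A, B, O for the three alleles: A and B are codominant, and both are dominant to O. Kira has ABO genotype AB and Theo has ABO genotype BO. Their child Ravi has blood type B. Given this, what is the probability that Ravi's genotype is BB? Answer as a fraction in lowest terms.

Cross AB × BO → 1/4 AB, 1/4 AO, 1/4 BB, 1/4 BO.
Type-B genotypes among offspring: BB (1/4), BO (1/4); total 1/2.
P(BB | type B) = (1/4) / (1/2) = 1/2.

1/2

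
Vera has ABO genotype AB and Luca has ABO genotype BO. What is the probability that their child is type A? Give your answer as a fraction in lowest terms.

1/4

ABO cross AB × BO → offspring phenotypes: 1/4 A, 1/2 B, 1/4 AB.
So P(type A) = 1/4.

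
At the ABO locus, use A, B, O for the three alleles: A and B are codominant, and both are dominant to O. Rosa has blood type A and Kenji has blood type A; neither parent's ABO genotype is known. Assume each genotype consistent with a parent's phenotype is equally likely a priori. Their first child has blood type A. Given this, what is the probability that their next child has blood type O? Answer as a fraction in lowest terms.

1/20

Possible genotypes: Rosa ∈ {AA, AO}; Kenji ∈ {AA, AO}.
Weight each parental genotype pair by prior × P(type-A child):
  AA × AA: posterior weight 4/15; P(next child type O) = 0.
  AA × AO: posterior weight 4/15; P(next child type O) = 0.
  AO × AA: posterior weight 4/15; P(next child type O) = 0.
  AO × AO: posterior weight 1/5; P(next child type O) = 1/4.
Weighted sum = 1/20.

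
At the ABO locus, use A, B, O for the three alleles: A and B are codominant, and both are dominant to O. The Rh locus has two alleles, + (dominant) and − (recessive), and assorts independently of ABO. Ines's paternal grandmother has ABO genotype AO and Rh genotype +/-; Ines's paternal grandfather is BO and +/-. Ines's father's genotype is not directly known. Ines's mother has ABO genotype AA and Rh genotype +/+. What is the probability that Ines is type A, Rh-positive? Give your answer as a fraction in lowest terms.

Ines's father's ABO genotype from AO × BO: 1/4 AB, 1/4 AO, 1/4 BO, 1/4 OO.
Crossing each possibility with the mother AA and summing P(type A): 1/4·1/2 + 1/4·1 + 1/4·1/2 + 1/4·1 = 3/4.
Similarly for Rh via the father's Rh distribution: P(Rh+) = 1.
Independent loci: 3/4 × 1 = 3/4.

3/4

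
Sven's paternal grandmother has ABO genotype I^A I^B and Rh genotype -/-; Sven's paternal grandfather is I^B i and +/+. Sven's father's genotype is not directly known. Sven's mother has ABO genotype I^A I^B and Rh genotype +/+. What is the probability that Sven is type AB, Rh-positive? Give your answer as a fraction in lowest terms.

Sven's father's ABO genotype from I^A I^B × I^B i: 1/4 I^A I^B, 1/4 I^A i, 1/4 I^B I^B, 1/4 I^B i.
Crossing each possibility with the mother I^A I^B and summing P(type AB): 1/4·1/2 + 1/4·1/4 + 1/4·1/2 + 1/4·1/4 = 3/8.
Similarly for Rh via the father's Rh distribution: P(Rh+) = 1.
Independent loci: 3/8 × 1 = 3/8.

3/8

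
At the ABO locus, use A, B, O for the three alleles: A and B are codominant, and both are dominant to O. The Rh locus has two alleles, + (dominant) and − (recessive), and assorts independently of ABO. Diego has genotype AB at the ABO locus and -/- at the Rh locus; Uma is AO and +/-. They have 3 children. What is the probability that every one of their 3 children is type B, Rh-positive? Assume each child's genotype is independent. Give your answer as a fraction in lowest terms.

1/512

ABO cross AB × AO → 1/2 A, 1/4 B, 1/4 AB.
Rh cross -/- × +/- → 1/2 Rh+, 1/2 Rh-; so P(type B, Rh-positive) = 1/4 × 1/2 = 1/8 per child.
All 3 independent: (1/8)^3 = 1/512.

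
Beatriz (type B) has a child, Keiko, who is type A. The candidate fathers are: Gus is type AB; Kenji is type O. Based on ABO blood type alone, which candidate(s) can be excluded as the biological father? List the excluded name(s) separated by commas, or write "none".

Kenji

A candidate is excluded only if no genotype consistent with his phenotype could produce a type A child with a type B mother.
Kenji (type O): no genotype consistent with that phenotype can produce a type-A child with a type-B mother.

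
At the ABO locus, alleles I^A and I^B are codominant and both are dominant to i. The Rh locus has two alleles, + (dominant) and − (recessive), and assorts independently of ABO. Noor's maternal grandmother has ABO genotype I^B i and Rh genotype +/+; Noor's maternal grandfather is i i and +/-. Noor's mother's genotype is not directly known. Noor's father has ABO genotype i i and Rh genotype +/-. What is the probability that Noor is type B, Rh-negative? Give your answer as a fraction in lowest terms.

1/32

Noor's mother's ABO genotype from I^B i × i i: 1/2 I^B i, 1/2 i i.
Crossing each possibility with the father i i and summing P(type B): 1/2·1/2 + 1/2·0 = 1/4.
Similarly for Rh via the mother's Rh distribution: P(Rh-) = 1/8.
Independent loci: 1/4 × 1/8 = 1/32.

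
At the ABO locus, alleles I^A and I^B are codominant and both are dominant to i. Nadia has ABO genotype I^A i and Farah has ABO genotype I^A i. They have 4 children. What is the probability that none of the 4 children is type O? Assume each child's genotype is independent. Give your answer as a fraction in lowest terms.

81/256

ABO cross I^A i × I^A i → 1/4 O, 3/4 A.
So P(type O) = 1/4 per child.
P(not type O) = 3/4 for one child; (3/4)^4 = 81/256.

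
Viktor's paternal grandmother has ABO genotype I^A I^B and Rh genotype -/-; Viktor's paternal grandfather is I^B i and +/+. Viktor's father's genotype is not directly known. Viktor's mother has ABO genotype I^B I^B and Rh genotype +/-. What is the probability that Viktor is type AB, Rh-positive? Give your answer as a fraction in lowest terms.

Viktor's father's ABO genotype from I^A I^B × I^B i: 1/4 I^A I^B, 1/4 I^A i, 1/4 I^B I^B, 1/4 I^B i.
Crossing each possibility with the mother I^B I^B and summing P(type AB): 1/4·1/2 + 1/4·1/2 + 1/4·0 + 1/4·0 = 1/4.
Similarly for Rh via the father's Rh distribution: P(Rh+) = 3/4.
Independent loci: 1/4 × 3/4 = 3/16.

3/16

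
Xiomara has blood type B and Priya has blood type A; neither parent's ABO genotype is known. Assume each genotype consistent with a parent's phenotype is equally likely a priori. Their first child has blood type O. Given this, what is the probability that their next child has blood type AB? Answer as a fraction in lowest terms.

1/4

Possible genotypes: Xiomara ∈ {I^B I^B, I^B i}; Priya ∈ {I^A I^A, I^A i}.
Weight each parental genotype pair by prior × P(type-O child):
  I^B i × I^A i: posterior weight 1; P(next child type AB) = 1/4.
Weighted sum = 1/4.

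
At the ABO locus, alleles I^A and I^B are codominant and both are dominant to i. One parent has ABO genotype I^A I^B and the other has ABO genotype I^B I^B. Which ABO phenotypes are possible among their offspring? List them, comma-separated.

Gametes from I^A I^B × I^B I^B give offspring ABO genotypes I^A I^B, I^B I^B, i.e. phenotypes B, AB.

B, AB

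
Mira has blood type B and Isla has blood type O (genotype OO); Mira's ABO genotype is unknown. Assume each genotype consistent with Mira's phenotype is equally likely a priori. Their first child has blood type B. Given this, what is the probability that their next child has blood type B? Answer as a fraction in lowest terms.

5/6

Possible genotypes: Mira ∈ {BB, BO}; Isla ∈ {OO}.
Weight each parental genotype pair by prior × P(type-B child):
  BB × OO: posterior weight 2/3; P(next child type B) = 1.
  BO × OO: posterior weight 1/3; P(next child type B) = 1/2.
Weighted sum = 5/6.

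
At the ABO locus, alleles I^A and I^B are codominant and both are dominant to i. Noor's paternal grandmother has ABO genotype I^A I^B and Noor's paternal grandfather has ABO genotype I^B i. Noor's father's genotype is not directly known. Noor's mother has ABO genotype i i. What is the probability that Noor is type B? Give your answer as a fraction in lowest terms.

Noor's father's ABO genotype from I^A I^B × I^B i: 1/4 I^A I^B, 1/4 I^A i, 1/4 I^B I^B, 1/4 I^B i.
Crossing each possibility with the mother i i and summing P(type B): 1/4·1/2 + 1/4·0 + 1/4·1 + 1/4·1/2 = 1/2.

1/2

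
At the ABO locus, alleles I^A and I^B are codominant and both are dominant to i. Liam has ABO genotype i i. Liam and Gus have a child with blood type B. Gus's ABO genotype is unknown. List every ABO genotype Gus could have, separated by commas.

For each candidate genotype of Gus, check whether crossing it with i i can produce every observed child phenotype.
  I^A I^A → possible child types {A} ✗
  I^A I^B → possible child types {A, B} ✓
  I^A i → possible child types {O, A} ✗
  I^B I^B → possible child types {B} ✓
  I^B i → possible child types {O, B} ✓
  i i → possible child types {O} ✗

I^A I^B, I^B I^B, I^B i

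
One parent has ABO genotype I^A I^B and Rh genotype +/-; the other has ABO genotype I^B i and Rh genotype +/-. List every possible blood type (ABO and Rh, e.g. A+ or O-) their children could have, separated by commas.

Gametes from I^A I^B × I^B i give offspring ABO genotypes I^A I^B, I^A i, I^B I^B, I^B i, i.e. phenotypes A, B, AB.
Rh cross +/- × +/- → phenotypes Rh+, Rh-.
Combining independently: A+, A-, B+, B-, AB+, AB-.

A+, A-, B+, B-, AB+, AB-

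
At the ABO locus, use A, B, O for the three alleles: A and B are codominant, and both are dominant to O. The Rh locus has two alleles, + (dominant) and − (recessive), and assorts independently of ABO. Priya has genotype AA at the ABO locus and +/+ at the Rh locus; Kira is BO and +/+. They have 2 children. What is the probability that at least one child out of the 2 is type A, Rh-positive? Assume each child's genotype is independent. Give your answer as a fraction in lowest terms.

ABO cross AA × BO → 1/2 A, 1/2 AB.
Rh cross +/+ × +/+ → 1 Rh+; so P(type A, Rh-positive) = 1/2 × 1 = 1/2 per child.
P(none) = (1/2)^2 = 1/4; P(at least one) = 1 − 1/4 = 3/4.

3/4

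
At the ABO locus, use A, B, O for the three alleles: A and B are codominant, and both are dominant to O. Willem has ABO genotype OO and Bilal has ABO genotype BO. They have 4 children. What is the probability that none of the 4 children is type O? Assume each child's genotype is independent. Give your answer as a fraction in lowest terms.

1/16

ABO cross OO × BO → 1/2 O, 1/2 B.
So P(type O) = 1/2 per child.
P(not type O) = 1/2 for one child; (1/2)^4 = 1/16.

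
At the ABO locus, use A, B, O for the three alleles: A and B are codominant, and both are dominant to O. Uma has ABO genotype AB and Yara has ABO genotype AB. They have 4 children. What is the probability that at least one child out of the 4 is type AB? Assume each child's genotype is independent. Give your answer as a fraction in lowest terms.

ABO cross AB × AB → 1/4 A, 1/4 B, 1/2 AB.
So P(type AB) = 1/2 per child.
P(none) = (1/2)^4 = 1/16; P(at least one) = 1 − 1/16 = 15/16.

15/16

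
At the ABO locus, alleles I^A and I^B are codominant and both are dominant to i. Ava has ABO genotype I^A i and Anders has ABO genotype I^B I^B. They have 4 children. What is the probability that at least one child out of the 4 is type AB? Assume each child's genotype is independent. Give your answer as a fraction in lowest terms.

ABO cross I^A i × I^B I^B → 1/2 B, 1/2 AB.
So P(type AB) = 1/2 per child.
P(none) = (1/2)^4 = 1/16; P(at least one) = 1 − 1/16 = 15/16.

15/16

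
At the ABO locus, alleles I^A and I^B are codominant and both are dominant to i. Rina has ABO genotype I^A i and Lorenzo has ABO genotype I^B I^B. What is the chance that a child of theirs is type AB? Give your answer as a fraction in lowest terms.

1/2

ABO cross I^A i × I^B I^B → offspring phenotypes: 1/2 B, 1/2 AB.
So P(type AB) = 1/2.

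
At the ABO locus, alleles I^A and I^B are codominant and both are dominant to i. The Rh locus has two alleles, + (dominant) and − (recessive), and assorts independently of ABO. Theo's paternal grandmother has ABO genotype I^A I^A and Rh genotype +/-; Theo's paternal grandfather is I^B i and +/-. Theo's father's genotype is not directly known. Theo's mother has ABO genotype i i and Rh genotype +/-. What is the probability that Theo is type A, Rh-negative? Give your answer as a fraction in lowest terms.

Theo's father's ABO genotype from I^A I^A × I^B i: 1/2 I^A I^B, 1/2 I^A i.
Crossing each possibility with the mother i i and summing P(type A): 1/2·1/2 + 1/2·1/2 = 1/2.
Similarly for Rh via the father's Rh distribution: P(Rh-) = 1/4.
Independent loci: 1/2 × 1/4 = 1/8.

1/8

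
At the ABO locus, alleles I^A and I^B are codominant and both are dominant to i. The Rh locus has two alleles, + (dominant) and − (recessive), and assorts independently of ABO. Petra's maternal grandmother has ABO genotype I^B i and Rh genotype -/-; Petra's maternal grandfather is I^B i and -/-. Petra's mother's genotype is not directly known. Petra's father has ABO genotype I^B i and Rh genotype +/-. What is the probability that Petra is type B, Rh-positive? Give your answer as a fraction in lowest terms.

Petra's mother's ABO genotype from I^B i × I^B i: 1/4 I^B I^B, 1/2 I^B i, 1/4 i i.
Crossing each possibility with the father I^B i and summing P(type B): 1/4·1 + 1/2·3/4 + 1/4·1/2 = 3/4.
Similarly for Rh via the mother's Rh distribution: P(Rh+) = 1/2.
Independent loci: 3/4 × 1/2 = 3/8.

3/8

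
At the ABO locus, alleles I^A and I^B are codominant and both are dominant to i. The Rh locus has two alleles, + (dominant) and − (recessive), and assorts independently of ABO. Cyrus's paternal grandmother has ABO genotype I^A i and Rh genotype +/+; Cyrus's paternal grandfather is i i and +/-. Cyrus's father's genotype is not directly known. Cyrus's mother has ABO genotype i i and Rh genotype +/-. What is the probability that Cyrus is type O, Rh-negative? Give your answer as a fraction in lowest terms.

3/32

Cyrus's father's ABO genotype from I^A i × i i: 1/2 I^A i, 1/2 i i.
Crossing each possibility with the mother i i and summing P(type O): 1/2·1/2 + 1/2·1 = 3/4.
Similarly for Rh via the father's Rh distribution: P(Rh-) = 1/8.
Independent loci: 3/4 × 1/8 = 3/32.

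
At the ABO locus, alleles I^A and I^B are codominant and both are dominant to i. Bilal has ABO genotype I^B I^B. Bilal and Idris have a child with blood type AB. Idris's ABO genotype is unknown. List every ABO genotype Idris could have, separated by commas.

For each candidate genotype of Idris, check whether crossing it with I^B I^B can produce every observed child phenotype.
  I^A I^A → possible child types {AB} ✓
  I^A I^B → possible child types {B, AB} ✓
  I^A i → possible child types {B, AB} ✓
  I^B I^B → possible child types {B} ✗
  I^B i → possible child types {B} ✗
  i i → possible child types {B} ✗

I^A I^A, I^A I^B, I^A i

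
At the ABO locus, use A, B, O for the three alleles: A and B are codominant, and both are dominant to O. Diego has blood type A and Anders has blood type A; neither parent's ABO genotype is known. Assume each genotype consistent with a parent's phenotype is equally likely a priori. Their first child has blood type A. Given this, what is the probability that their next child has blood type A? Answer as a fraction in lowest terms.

Possible genotypes: Diego ∈ {AA, AO}; Anders ∈ {AA, AO}.
Weight each parental genotype pair by prior × P(type-A child):
  AA × AA: posterior weight 4/15; P(next child type A) = 1.
  AA × AO: posterior weight 4/15; P(next child type A) = 1.
  AO × AA: posterior weight 4/15; P(next child type A) = 1.
  AO × AO: posterior weight 1/5; P(next child type A) = 3/4.
Weighted sum = 19/20.

19/20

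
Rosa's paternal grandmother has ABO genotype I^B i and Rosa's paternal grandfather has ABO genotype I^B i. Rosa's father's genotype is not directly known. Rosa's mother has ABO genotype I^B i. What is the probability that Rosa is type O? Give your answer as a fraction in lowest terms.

Rosa's father's ABO genotype from I^B i × I^B i: 1/4 I^B I^B, 1/2 I^B i, 1/4 i i.
Crossing each possibility with the mother I^B i and summing P(type O): 1/4·0 + 1/2·1/4 + 1/4·1/2 = 1/4.

1/4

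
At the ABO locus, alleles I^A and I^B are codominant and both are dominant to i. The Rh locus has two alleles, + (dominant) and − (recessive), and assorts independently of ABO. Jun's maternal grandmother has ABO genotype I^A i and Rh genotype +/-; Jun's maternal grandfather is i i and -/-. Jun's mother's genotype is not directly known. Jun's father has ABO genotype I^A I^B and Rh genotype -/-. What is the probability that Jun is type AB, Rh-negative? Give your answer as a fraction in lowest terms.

Jun's mother's ABO genotype from I^A i × i i: 1/2 I^A i, 1/2 i i.
Crossing each possibility with the father I^A I^B and summing P(type AB): 1/2·1/4 + 1/2·0 = 1/8.
Similarly for Rh via the mother's Rh distribution: P(Rh-) = 3/4.
Independent loci: 1/8 × 3/4 = 3/32.

3/32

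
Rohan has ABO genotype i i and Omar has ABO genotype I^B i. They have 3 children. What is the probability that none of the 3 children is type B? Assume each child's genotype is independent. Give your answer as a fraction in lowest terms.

1/8

ABO cross i i × I^B i → 1/2 O, 1/2 B.
So P(type B) = 1/2 per child.
P(not type B) = 1/2 for one child; (1/2)^3 = 1/8.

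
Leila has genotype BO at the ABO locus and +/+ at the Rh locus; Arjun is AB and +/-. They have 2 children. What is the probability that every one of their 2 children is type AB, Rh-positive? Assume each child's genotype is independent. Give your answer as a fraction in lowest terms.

ABO cross BO × AB → 1/4 A, 1/2 B, 1/4 AB.
Rh cross +/+ × +/- → 1 Rh+; so P(type AB, Rh-positive) = 1/4 × 1 = 1/4 per child.
All 2 independent: (1/4)^2 = 1/16.

1/16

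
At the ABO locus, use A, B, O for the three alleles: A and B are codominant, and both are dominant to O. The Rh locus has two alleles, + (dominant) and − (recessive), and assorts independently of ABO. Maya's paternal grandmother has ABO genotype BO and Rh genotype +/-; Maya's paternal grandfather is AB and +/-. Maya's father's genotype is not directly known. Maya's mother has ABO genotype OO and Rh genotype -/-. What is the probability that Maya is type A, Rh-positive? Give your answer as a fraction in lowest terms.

Maya's father's ABO genotype from BO × AB: 1/4 AB, 1/4 AO, 1/4 BB, 1/4 BO.
Crossing each possibility with the mother OO and summing P(type A): 1/4·1/2 + 1/4·1/2 + 1/4·0 + 1/4·0 = 1/4.
Similarly for Rh via the father's Rh distribution: P(Rh+) = 1/2.
Independent loci: 1/4 × 1/2 = 1/8.

1/8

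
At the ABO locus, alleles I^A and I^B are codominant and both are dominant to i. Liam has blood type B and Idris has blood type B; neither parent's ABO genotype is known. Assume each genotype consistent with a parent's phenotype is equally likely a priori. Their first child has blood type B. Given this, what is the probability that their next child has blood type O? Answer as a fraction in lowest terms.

1/20

Possible genotypes: Liam ∈ {I^B I^B, I^B i}; Idris ∈ {I^B I^B, I^B i}.
Weight each parental genotype pair by prior × P(type-B child):
  I^B I^B × I^B I^B: posterior weight 4/15; P(next child type O) = 0.
  I^B I^B × I^B i: posterior weight 4/15; P(next child type O) = 0.
  I^B i × I^B I^B: posterior weight 4/15; P(next child type O) = 0.
  I^B i × I^B i: posterior weight 1/5; P(next child type O) = 1/4.
Weighted sum = 1/20.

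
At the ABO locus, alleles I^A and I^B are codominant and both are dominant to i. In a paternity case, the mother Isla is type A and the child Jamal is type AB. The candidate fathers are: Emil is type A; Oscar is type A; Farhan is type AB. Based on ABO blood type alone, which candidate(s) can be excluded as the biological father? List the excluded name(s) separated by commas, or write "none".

Emil, Oscar

A candidate is excluded only if no genotype consistent with his phenotype could produce a type AB child with a type A mother.
Emil (type A): no genotype consistent with that phenotype can produce a type-AB child with a type-A mother.
Oscar (type A): no genotype consistent with that phenotype can produce a type-AB child with a type-A mother.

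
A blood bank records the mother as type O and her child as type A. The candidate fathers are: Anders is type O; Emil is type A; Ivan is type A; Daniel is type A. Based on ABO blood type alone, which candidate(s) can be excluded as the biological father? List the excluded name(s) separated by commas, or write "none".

Anders

A candidate is excluded only if no genotype consistent with his phenotype could produce a type A child with a type O mother.
Anders (type O): no genotype consistent with that phenotype can produce a type-A child with a type-O mother.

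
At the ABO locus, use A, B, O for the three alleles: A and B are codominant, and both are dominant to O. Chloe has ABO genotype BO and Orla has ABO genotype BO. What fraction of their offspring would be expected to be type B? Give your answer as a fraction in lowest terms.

3/4

ABO cross BO × BO → offspring phenotypes: 1/4 O, 3/4 B.
So P(type B) = 3/4.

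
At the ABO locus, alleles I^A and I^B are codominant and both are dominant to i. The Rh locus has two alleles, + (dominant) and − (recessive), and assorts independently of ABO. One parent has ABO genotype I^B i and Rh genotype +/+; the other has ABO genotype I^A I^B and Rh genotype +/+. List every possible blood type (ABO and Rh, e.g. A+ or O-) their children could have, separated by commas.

A+, B+, AB+

Gametes from I^B i × I^A I^B give offspring ABO genotypes I^A I^B, I^A i, I^B I^B, I^B i, i.e. phenotypes A, B, AB.
Rh cross +/+ × +/+ → phenotypes Rh+.
Combining independently: A+, B+, AB+.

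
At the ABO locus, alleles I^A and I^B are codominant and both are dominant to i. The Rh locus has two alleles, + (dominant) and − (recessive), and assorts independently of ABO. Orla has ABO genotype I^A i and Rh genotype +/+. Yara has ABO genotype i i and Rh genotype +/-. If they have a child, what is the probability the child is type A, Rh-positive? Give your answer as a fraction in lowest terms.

1/2

ABO cross I^A i × i i → offspring phenotypes: 1/2 O, 1/2 A.
Rh cross +/+ × +/- → 1 Rh+.
Independent loci: P(type A, Rh-positive) = 1/2 × 1 = 1/2.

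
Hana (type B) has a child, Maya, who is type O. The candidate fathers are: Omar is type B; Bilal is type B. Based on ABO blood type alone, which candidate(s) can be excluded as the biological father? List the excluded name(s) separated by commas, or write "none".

A candidate is excluded only if no genotype consistent with his phenotype could produce a type O child with a type B mother.
Every candidate has at least one consistent genotype combination, so none can be excluded.

none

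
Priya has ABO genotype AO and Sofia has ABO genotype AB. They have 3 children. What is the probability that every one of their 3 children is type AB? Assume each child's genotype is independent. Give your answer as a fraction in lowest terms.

1/64

ABO cross AO × AB → 1/2 A, 1/4 B, 1/4 AB.
So P(type AB) = 1/4 per child.
All 3 independent: (1/4)^3 = 1/64.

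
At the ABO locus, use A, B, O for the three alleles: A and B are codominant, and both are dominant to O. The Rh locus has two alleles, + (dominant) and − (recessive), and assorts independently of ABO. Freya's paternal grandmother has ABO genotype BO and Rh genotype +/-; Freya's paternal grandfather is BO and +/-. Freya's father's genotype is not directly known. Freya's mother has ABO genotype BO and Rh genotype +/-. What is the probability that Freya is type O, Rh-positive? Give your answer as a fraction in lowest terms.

3/16

Freya's father's ABO genotype from BO × BO: 1/4 BB, 1/2 BO, 1/4 OO.
Crossing each possibility with the mother BO and summing P(type O): 1/4·0 + 1/2·1/4 + 1/4·1/2 = 1/4.
Similarly for Rh via the father's Rh distribution: P(Rh+) = 3/4.
Independent loci: 1/4 × 3/4 = 3/16.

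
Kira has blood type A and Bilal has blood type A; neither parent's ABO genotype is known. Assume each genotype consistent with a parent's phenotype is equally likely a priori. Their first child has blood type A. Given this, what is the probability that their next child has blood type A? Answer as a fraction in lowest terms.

Possible genotypes: Kira ∈ {AA, AO}; Bilal ∈ {AA, AO}.
Weight each parental genotype pair by prior × P(type-A child):
  AA × AA: posterior weight 4/15; P(next child type A) = 1.
  AA × AO: posterior weight 4/15; P(next child type A) = 1.
  AO × AA: posterior weight 4/15; P(next child type A) = 1.
  AO × AO: posterior weight 1/5; P(next child type A) = 3/4.
Weighted sum = 19/20.

19/20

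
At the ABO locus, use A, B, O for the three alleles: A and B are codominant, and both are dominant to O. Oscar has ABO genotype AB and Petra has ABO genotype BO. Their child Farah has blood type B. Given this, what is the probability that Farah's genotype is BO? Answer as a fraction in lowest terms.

1/2

Cross AB × BO → 1/4 AB, 1/4 AO, 1/4 BB, 1/4 BO.
Type-B genotypes among offspring: BB (1/4), BO (1/4); total 1/2.
P(BO | type B) = (1/4) / (1/2) = 1/2.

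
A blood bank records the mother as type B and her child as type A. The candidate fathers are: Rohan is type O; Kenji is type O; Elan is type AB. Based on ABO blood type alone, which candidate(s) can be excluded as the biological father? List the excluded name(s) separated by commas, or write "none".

A candidate is excluded only if no genotype consistent with his phenotype could produce a type A child with a type B mother.
Rohan (type O): no genotype consistent with that phenotype can produce a type-A child with a type-B mother.
Kenji (type O): no genotype consistent with that phenotype can produce a type-A child with a type-B mother.

Rohan, Kenji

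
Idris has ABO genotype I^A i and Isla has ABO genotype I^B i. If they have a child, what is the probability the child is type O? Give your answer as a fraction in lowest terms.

1/4

ABO cross I^A i × I^B i → offspring phenotypes: 1/4 O, 1/4 A, 1/4 B, 1/4 AB.
So P(type O) = 1/4.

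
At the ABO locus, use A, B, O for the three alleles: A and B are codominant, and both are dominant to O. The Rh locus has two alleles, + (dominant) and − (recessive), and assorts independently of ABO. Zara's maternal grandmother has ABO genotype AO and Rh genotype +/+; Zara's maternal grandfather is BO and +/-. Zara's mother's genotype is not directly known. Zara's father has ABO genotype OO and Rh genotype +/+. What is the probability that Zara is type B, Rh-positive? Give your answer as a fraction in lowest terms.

Zara's mother's ABO genotype from AO × BO: 1/4 AB, 1/4 AO, 1/4 BO, 1/4 OO.
Crossing each possibility with the father OO and summing P(type B): 1/4·1/2 + 1/4·0 + 1/4·1/2 + 1/4·0 = 1/4.
Similarly for Rh via the mother's Rh distribution: P(Rh+) = 1.
Independent loci: 1/4 × 1 = 1/4.

1/4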